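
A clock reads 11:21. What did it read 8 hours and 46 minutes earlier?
Starting time: 11:21 = 681 total minutes past 12:00
Subtracting: 8 hours and 46 minutes = 526 minutes
681 - 526 = 155 minutes
= 2 hours and 35 minutes past 12:00 = 2:35

Final answer: 2:35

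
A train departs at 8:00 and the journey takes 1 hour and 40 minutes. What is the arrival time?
Starting time: 8:00
Adding 40 minutes to 0 minutes: 0 + 40 = 40 minutes
Adding 1 hour: 8 + 1 = 9
Final time: 9:40

Final answer: 9:40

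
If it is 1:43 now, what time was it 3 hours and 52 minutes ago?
Starting time: 1:43 = 103 total minutes past 12:00
Subtracting: 3 hours and 52 minutes = 232 minutes
103 - 232 = -129 (negative, add 12 hours = 720) = 591 minutes
= 9 hours and 51 minutes past 12:00 = 9:51

Final answer: 9:51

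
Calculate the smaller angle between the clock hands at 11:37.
Hour hand position: 11 x 30 + 37 x 0.5 = 348.5 degrees
Minute hand position: 37 x 6 = 222 degrees
Difference: |348.5 - 222| = 126.5 degrees
The angle between the hands is 126.5 degrees

Final answer: 126.5 degrees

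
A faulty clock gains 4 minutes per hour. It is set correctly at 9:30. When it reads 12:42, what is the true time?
For every 60 true minutes, the faulty clock advances 64 minutes, so 1 faulty-clock minute corresponds to 60/64 true minutes.
From 9:30 to 12:42 on the faulty dial is 192 minutes.
True elapsed: 192 x 60/64 = 180 minutes = 3 hours.
True time: 9:30 + 3 hours = 12:30.

Final answer: 12:30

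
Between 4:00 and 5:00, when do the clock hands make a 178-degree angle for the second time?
At t minutes past 4:00, the hour hand is at 30 x 4 + 0.5t degrees and the minute hand is at 6t degrees.
The smaller angle between them is 178 degrees when |30H - 5.5t| = 178 or |30H - 5.5t| = 182.
With H = 4, solve 30 x 4 - 5.5t = +/- target for each target:
  t = (30 x 4 - 178) / 5.5 = -10.55 (outside (0, 60))
  t = (30 x 4 + 178) / 5.5 = 54.18
  t = (30 x 4 - 182) / 5.5 = -11.27 (outside (0, 60))
  t = (30 x 4 + 182) / 5.5 = 54.91
Valid solutions in (0, 60): {54.18, 54.91} minutes.
The second occurrence is t = 54.91 minutes.
The hands form a 178-degree angle at 54.91 minutes past 4:00.

Final answer: 54.91 minutes past 4:00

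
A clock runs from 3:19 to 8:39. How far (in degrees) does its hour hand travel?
The hour hand moves 0.5 degrees per minute.
Time elapsed: 8:39 - 3:19 = 320 minutes
Angular displacement: 320 x 0.5 = 160 degrees

Final answer: 160 degrees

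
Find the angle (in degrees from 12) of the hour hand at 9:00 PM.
The hour hand moves 30 degrees per hour and 0.5 degrees per minute.
At 9:00: (9) x 30 + 0 x 0.5 = 270 + 0 = 270 degrees

Final answer: 270 degrees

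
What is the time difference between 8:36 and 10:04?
From 8:36 to 10:04:
(10 x 60 + 4) - (8 x 60 + 36) = 604 - 516 = 88 minutes
= 1 hour and 28 minutes

Final answer: 1 hour and 28 minutes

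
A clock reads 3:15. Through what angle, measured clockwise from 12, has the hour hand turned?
The hour hand moves 30 degrees per hour and 0.5 degrees per minute.
At 3:15: (3) x 30 + 15 x 0.5 = 90 + 7.5 = 97.5 degrees

Final answer: 97.5 degrees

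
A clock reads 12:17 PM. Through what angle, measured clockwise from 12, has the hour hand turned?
The hour hand moves 30 degrees per hour and 0.5 degrees per minute.
At 12:17: (0) x 30 + 17 x 0.5 = 0 + 8.5 = 8.5 degrees

Final answer: 8.5 degrees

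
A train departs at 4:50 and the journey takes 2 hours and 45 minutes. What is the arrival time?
Starting time: 4:50
Adding 45 minutes to 50 minutes: 50 + 45 = 95 minutes = 1 hour and 35 minutes
Adding 2 hours: 4 + 2 + 1 (carry) = 7
Final time: 7:35

Final answer: 7:35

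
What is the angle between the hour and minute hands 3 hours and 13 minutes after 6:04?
First find the time 3 hours and 13 minutes after 6:04.
Total minutes: 6 x 60 + 4 + 3 x 60 + 13 = 557.
557 mod 720 = 557 minutes = 9:17.
Now compute the angle at 9:17:
Hour hand: 9 x 30 + 17 x 0.5 = 278.5 degrees
Minute hand: 17 x 6 = 102 degrees
Difference: |278.5 - 102| = 176.5 degrees
The angle is 176.5 degrees

Final answer: 176.5 degrees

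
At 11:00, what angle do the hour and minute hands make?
Hour hand position: 11 x 30 + 0 x 0.5 = 330 degrees
Minute hand position: 0 x 6 = 0 degrees
Difference: |330 - 0| = 330 degrees
Since 330 > 180, the smaller angle is 360 - 330 = 30 degrees

Final answer: 30 degrees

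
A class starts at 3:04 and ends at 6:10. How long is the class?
From 3:04 to 6:10:
(6 x 60 + 10) - (3 x 60 + 4) = 370 - 184 = 186 minutes
= 3 hours and 6 minutes

Final answer: 3 hours and 6 minutes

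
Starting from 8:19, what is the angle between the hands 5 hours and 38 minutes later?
First find the time 5 hours and 38 minutes after 8:19.
Total minutes: 8 x 60 + 19 + 5 x 60 + 38 = 837.
837 mod 720 = 117 minutes = 1:57.
Now compute the angle at 1:57:
Hour hand: 1 x 30 + 57 x 0.5 = 58.5 degrees
Minute hand: 57 x 6 = 342 degrees
Difference: |58.5 - 342| = 283.5 degrees
Smaller angle: 360 - 283.5 = 76.5 degrees

Final answer: 76.5 degrees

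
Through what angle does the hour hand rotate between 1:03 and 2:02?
The hour hand moves 0.5 degrees per minute.
Time elapsed: 2:02 - 1:03 = 59 minutes
Angular displacement: 59 x 0.5 = 29.5 degrees

Final answer: 29.5 degrees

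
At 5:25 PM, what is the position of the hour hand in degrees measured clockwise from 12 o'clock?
The hour hand moves 30 degrees per hour and 0.5 degrees per minute.
At 5:25: (5) x 30 + 25 x 0.5 = 150 + 12.5 = 162.5 degrees

Final answer: 162.5 degrees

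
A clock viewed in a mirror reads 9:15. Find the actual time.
Reflection across the vertical (12-6) axis maps a hand at angle A degrees to (360 - A) degrees, which sends a reading of T minutes past 12:00 to (720 - T) minutes past 12:00.
Mirror reads 9:15 = 555 minutes past 12:00.
Actual time: (720 - 555) mod 720 = 165 minutes = 2:45.

Final answer: 2:45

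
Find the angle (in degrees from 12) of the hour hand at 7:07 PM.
The hour hand moves 30 degrees per hour and 0.5 degrees per minute.
At 7:07: (7) x 30 + 7 x 0.5 = 210 + 3.5 = 213.5 degrees

Final answer: 213.5 degrees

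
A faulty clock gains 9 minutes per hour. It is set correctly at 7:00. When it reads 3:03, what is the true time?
For every 60 true minutes, the faulty clock advances 69 minutes, so 1 faulty-clock minute corresponds to 60/69 true minutes.
From 7:00 to 3:03 on the faulty dial is 483 minutes.
True elapsed: 483 x 60/69 = 420 minutes = 7 hours.
True time: 7:00 + 7 hours = 2:00.

Final answer: 2:00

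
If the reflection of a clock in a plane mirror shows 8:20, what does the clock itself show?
Reflection across the vertical (12-6) axis maps a hand at angle A degrees to (360 - A) degrees, which sends a reading of T minutes past 12:00 to (720 - T) minutes past 12:00.
Mirror reads 8:20 = 500 minutes past 12:00.
Actual time: (720 - 500) mod 720 = 220 minutes = 3:40.

Final answer: 3:40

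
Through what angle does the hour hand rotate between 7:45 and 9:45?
The hour hand moves 0.5 degrees per minute.
Time elapsed: 9:45 - 7:45 = 120 minutes
Angular displacement: 120 x 0.5 = 60 degrees

Final answer: 60 degrees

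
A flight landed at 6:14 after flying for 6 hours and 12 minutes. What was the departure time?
Starting time: 6:14 = 374 total minutes past 12:00
Subtracting: 6 hours and 12 minutes = 372 minutes
374 - 372 = 2 minutes
= 2 minutes past 12:00 = 12:02

Final answer: 12:02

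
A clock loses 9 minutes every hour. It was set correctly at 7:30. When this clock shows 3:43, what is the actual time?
For every 60 true minutes, the faulty clock advances 51 minutes, so 1 faulty-clock minute corresponds to 60/51 true minutes.
From 7:30 to 3:43 on the faulty dial is 493 minutes.
True elapsed: 493 x 60/51 = 580 minutes = 9 hours and 40 minutes.
True time: 7:30 + 9 hours and 40 minutes = 5:10.

Final answer: 5:10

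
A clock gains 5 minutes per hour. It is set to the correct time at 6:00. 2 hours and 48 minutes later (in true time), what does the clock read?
For every 60 true minutes, the faulty clock advances 60 + 5 = 65 minutes.
True elapsed: 2 hours and 48 minutes = 168 minutes.
Faulty clock advances: 168 x 65/60 = 182 minutes (drift: 14 minutes ahead).
Shown time: 6:00 + 182 minutes = 9:02.

Final answer: 9:02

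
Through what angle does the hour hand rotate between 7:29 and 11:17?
The hour hand moves 0.5 degrees per minute.
Time elapsed: 11:17 - 7:29 = 228 minutes
Angular displacement: 228 x 0.5 = 114 degrees

Final answer: 114 degrees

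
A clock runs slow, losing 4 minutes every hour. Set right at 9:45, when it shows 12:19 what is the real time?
For every 60 true minutes, the faulty clock advances 56 minutes, so 1 faulty-clock minute corresponds to 60/56 true minutes.
From 9:45 to 12:19 on the faulty dial is 154 minutes.
True elapsed: 154 x 60/56 = 165 minutes = 2 hours and 45 minutes.
True time: 9:45 + 2 hours and 45 minutes = 12:30.

Final answer: 12:30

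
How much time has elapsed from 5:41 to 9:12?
From 5:41 to 9:12:
(9 x 60 + 12) - (5 x 60 + 41) = 552 - 341 = 211 minutes
= 3 hours and 31 minutes

Final answer: 3 hours and 31 minutes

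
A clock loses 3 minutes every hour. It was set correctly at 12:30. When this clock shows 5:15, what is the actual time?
For every 60 true minutes, the faulty clock advances 57 minutes, so 1 faulty-clock minute corresponds to 60/57 true minutes.
From 12:30 to 5:15 on the faulty dial is 285 minutes.
True elapsed: 285 x 60/57 = 300 minutes = 5 hours.
True time: 12:30 + 5 hours = 5:30.

Final answer: 5:30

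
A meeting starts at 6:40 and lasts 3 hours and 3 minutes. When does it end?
Starting time: 6:40
Adding 3 minutes to 40 minutes: 40 + 3 = 43 minutes
Adding 3 hours: 6 + 3 = 9
Final time: 9:43

Final answer: 9:43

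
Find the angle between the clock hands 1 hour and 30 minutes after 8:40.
First find the time 1 hour and 30 minutes after 8:40.
Total minutes: 8 x 60 + 40 + 1 x 60 + 30 = 610.
610 mod 720 = 610 minutes = 10:10.
Now compute the angle at 10:10:
Hour hand: 10 x 30 + 10 x 0.5 = 305 degrees
Minute hand: 10 x 6 = 60 degrees
Difference: |305 - 60| = 245 degrees
Smaller angle: 360 - 245 = 115 degrees

Final answer: 115 degrees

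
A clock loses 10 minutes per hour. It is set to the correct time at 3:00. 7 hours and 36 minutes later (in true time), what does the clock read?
For every 60 true minutes, the faulty clock advances 60 - 10 = 50 minutes.
True elapsed: 7 hours and 36 minutes = 456 minutes.
Faulty clock advances: 456 x 50/60 = 380 minutes (drift: 76 minutes behind).
Shown time: 3:00 + 380 minutes = 9:20.

Final answer: 9:20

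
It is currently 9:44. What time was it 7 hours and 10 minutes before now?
Starting time: 9:44 = 584 total minutes past 12:00
Subtracting: 7 hours and 10 minutes = 430 minutes
584 - 430 = 154 minutes
= 2 hours and 34 minutes past 12:00 = 2:34

Final answer: 2:34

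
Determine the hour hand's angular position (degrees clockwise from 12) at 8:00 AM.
The hour hand moves 30 degrees per hour and 0.5 degrees per minute.
At 8:00: (8) x 30 + 0 x 0.5 = 240 + 0 = 240 degrees

Final answer: 240 degrees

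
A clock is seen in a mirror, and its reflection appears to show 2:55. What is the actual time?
Reflection across the vertical (12-6) axis maps a hand at angle A degrees to (360 - A) degrees, which sends a reading of T minutes past 12:00 to (720 - T) minutes past 12:00.
Mirror reads 2:55 = 175 minutes past 12:00.
Actual time: (720 - 175) mod 720 = 545 minutes = 9:05.

Final answer: 9:05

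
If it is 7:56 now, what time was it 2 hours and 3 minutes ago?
Starting time: 7:56 = 476 total minutes past 12:00
Subtracting: 2 hours and 3 minutes = 123 minutes
476 - 123 = 353 minutes
= 5 hours and 53 minutes past 12:00 = 5:53

Final answer: 5:53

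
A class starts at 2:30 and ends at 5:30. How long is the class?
From 2:30 to 5:30:
(5 x 60 + 30) - (2 x 60 + 30) = 330 - 150 = 180 minutes
= 3 hours

Final answer: 3 hours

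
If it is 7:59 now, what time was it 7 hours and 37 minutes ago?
Starting time: 7:59 = 479 total minutes past 12:00
Subtracting: 7 hours and 37 minutes = 457 minutes
479 - 457 = 22 minutes
= 22 minutes past 12:00 = 12:22

Final answer: 12:22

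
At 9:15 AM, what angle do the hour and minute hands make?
Hour hand position: 9 x 30 + 15 x 0.5 = 277.5 degrees
Minute hand position: 15 x 6 = 90 degrees
Difference: |277.5 - 90| = 187.5 degrees
Since 187.5 > 180, the smaller angle is 360 - 187.5 = 172.5 degrees

Final answer: 172.5 degrees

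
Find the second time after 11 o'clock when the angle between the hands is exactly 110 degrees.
At t minutes past 11:00, the hour hand is at 30 x 11 + 0.5t degrees and the minute hand is at 6t degrees.
The smaller angle between them is 110 degrees when |30H - 5.5t| = 110 or |30H - 5.5t| = 250.
With H = 11, solve 30 x 11 - 5.5t = +/- target for each target:
  t = (30 x 11 - 110) / 5.5 = 40
  t = (30 x 11 + 110) / 5.5 = 80 (outside (0, 60))
  t = (30 x 11 - 250) / 5.5 = 14.55
  t = (30 x 11 + 250) / 5.5 = 105.45 (outside (0, 60))
Valid solutions in (0, 60): {14.55, 40} minutes.
The second occurrence is t = 40 minutes.
The hands form a 110-degree angle at 40 minutes past 11:00.

Final answer: 40 minutes past 11:00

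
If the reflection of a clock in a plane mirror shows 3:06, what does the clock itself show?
Reflection across the vertical (12-6) axis maps a hand at angle A degrees to (360 - A) degrees, which sends a reading of T minutes past 12:00 to (720 - T) minutes past 12:00.
Mirror reads 3:06 = 186 minutes past 12:00.
Actual time: (720 - 186) mod 720 = 534 minutes = 8:54.

Final answer: 8:54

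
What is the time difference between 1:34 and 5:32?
From 1:34 to 5:32:
(5 x 60 + 32) - (1 x 60 + 34) = 332 - 94 = 238 minutes
= 3 hours and 58 minutes

Final answer: 3 hours and 58 minutes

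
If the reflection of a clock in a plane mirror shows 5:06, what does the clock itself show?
Reflection across the vertical (12-6) axis maps a hand at angle A degrees to (360 - A) degrees, which sends a reading of T minutes past 12:00 to (720 - T) minutes past 12:00.
Mirror reads 5:06 = 306 minutes past 12:00.
Actual time: (720 - 306) mod 720 = 414 minutes = 6:54.

Final answer: 6:54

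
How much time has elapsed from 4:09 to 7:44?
From 4:09 to 7:44:
(7 x 60 + 44) - (4 x 60 + 9) = 464 - 249 = 215 minutes
= 3 hours and 35 minutes

Final answer: 3 hours and 35 minutes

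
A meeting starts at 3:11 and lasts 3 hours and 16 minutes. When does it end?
Starting time: 3:11
Adding 16 minutes to 11 minutes: 11 + 16 = 27 minutes
Adding 3 hours: 3 + 3 = 6
Final time: 6:27

Final answer: 6:27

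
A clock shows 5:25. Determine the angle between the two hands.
Hour hand position: 5 x 30 + 25 x 0.5 = 162.5 degrees
Minute hand position: 25 x 6 = 150 degrees
Difference: |162.5 - 150| = 12.5 degrees
The angle between the hands is 12.5 degrees

Final answer: 12.5 degrees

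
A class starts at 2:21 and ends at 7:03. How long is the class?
From 2:21 to 7:03:
(7 x 60 + 3) - (2 x 60 + 21) = 423 - 141 = 282 minutes
= 4 hours and 42 minutes

Final answer: 4 hours and 42 minutes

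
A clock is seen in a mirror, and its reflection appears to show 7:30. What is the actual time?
Reflection across the vertical (12-6) axis maps a hand at angle A degrees to (360 - A) degrees, which sends a reading of T minutes past 12:00 to (720 - T) minutes past 12:00.
Mirror reads 7:30 = 450 minutes past 12:00.
Actual time: (720 - 450) mod 720 = 270 minutes = 4:30.

Final answer: 4:30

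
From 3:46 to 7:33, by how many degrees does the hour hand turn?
The hour hand moves 0.5 degrees per minute.
Time elapsed: 7:33 - 3:46 = 227 minutes
Angular displacement: 227 x 0.5 = 113.5 degrees

Final answer: 113.5 degrees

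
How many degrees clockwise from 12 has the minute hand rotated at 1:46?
The minute hand moves 6 degrees per minute.
At 1:46: 46 x 6 = 276 degrees

Final answer: 276 degrees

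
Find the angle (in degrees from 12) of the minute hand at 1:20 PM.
The minute hand moves 6 degrees per minute.
At 1:20: 20 x 6 = 120 degrees

Final answer: 120 degrees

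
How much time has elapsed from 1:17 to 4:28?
From 1:17 to 4:28:
(4 x 60 + 28) - (1 x 60 + 17) = 268 - 77 = 191 minutes
= 3 hours and 11 minutes

Final answer: 3 hours and 11 minutes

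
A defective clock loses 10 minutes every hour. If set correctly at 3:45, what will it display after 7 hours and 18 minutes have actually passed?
For every 60 true minutes, the faulty clock advances 60 - 10 = 50 minutes.
True elapsed: 7 hours and 18 minutes = 438 minutes.
Faulty clock advances: 438 x 50/60 = 365 minutes (drift: 73 minutes behind).
Shown time: 3:45 + 365 minutes = 9:50.

Final answer: 9:50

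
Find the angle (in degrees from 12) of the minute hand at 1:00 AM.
The minute hand moves 6 degrees per minute.
At 1:00: 0 x 6 = 0 degrees

Final answer: 0 degrees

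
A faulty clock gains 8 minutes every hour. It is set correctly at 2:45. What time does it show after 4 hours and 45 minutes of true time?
For every 60 true minutes, the faulty clock advances 60 + 8 = 68 minutes.
True elapsed: 4 hours and 45 minutes = 285 minutes.
Faulty clock advances: 285 x 68/60 = 323 minutes (drift: 38 minutes ahead).
Shown time: 2:45 + 323 minutes = 8:08.

Final answer: 8:08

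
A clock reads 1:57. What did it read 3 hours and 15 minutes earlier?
Starting time: 1:57 = 117 total minutes past 12:00
Subtracting: 3 hours and 15 minutes = 195 minutes
117 - 195 = -78 (negative, add 12 hours = 720) = 642 minutes
= 10 hours and 42 minutes past 12:00 = 10:42

Final answer: 10:42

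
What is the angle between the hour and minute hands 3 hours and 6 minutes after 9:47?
First find the time 3 hours and 6 minutes after 9:47.
Total minutes: 9 x 60 + 47 + 3 x 60 + 6 = 773.
773 mod 720 = 53 minutes = 12:53.
Now compute the angle at 12:53:
Hour hand: 0 x 30 + 53 x 0.5 = 26.5 degrees
Minute hand: 53 x 6 = 318 degrees
Difference: |26.5 - 318| = 291.5 degrees
Smaller angle: 360 - 291.5 = 68.5 degrees

Final answer: 68.5 degrees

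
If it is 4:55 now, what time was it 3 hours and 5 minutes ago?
Starting time: 4:55 = 295 total minutes past 12:00
Subtracting: 3 hours and 5 minutes = 185 minutes
295 - 185 = 110 minutes
= 1 hour and 50 minutes past 12:00 = 1:50

Final answer: 1:50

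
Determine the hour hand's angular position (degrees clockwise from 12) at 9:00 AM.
The hour hand moves 30 degrees per hour and 0.5 degrees per minute.
At 9:00: (9) x 30 + 0 x 0.5 = 270 + 0 = 270 degrees

Final answer: 270 degrees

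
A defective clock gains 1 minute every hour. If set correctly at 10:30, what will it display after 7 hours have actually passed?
For every 60 true minutes, the faulty clock advances 60 + 1 = 61 minutes.
True elapsed: 7 hours = 420 minutes.
Faulty clock advances: 420 x 61/60 = 427 minutes (drift: 7 minutes ahead).
Shown time: 10:30 + 427 minutes = 5:37.

Final answer: 5:37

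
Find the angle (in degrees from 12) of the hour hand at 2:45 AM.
The hour hand moves 30 degrees per hour and 0.5 degrees per minute.
At 2:45: (2) x 30 + 45 x 0.5 = 60 + 22.5 = 82.5 degrees

Final answer: 82.5 degrees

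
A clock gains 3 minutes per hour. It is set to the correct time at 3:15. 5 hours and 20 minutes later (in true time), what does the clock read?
For every 60 true minutes, the faulty clock advances 60 + 3 = 63 minutes.
True elapsed: 5 hours and 20 minutes = 320 minutes.
Faulty clock advances: 320 x 63/60 = 336 minutes (drift: 16 minutes ahead).
Shown time: 3:15 + 336 minutes = 8:51.

Final answer: 8:51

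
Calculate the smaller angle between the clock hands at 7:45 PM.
Hour hand position: 7 x 30 + 45 x 0.5 = 232.5 degrees
Minute hand position: 45 x 6 = 270 degrees
Difference: |232.5 - 270| = 37.5 degrees
The angle between the hands is 37.5 degrees

Final answer: 37.5 degrees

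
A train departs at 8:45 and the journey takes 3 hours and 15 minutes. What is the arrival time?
Starting time: 8:45
Adding 15 minutes to 45 minutes: 45 + 15 = 60 minutes = 1 hour
Adding 3 hours: 8 + 3 + 1 (carry) = 12
Final time: 12:00

Final answer: 12:00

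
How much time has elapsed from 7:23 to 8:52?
From 7:23 to 8:52:
(8 x 60 + 52) - (7 x 60 + 23) = 532 - 443 = 89 minutes
= 1 hour and 29 minutes

Final answer: 1 hour and 29 minutes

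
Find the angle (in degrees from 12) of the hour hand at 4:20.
The hour hand moves 30 degrees per hour and 0.5 degrees per minute.
At 4:20: (4) x 30 + 20 x 0.5 = 120 + 10 = 130 degrees

Final answer: 130 degrees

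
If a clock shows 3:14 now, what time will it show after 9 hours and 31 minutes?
Starting time: 3:14
Adding 31 minutes to 14 minutes: 14 + 31 = 45 minutes
Adding 9 hours: 3 + 9 = 12
Final time: 12:45

Final answer: 12:45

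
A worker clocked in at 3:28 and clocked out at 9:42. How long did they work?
From 3:28 to 9:42:
(9 x 60 + 42) - (3 x 60 + 28) = 582 - 208 = 374 minutes
= 6 hours and 14 minutes

Final answer: 6 hours and 14 minutes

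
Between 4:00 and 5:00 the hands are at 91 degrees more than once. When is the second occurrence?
At t minutes past 4:00, the hour hand is at 30 x 4 + 0.5t degrees and the minute hand is at 6t degrees.
The smaller angle between them is 91 degrees when |30H - 5.5t| = 91 or |30H - 5.5t| = 269.
With H = 4, solve 30 x 4 - 5.5t = +/- target for each target:
  t = (30 x 4 - 91) / 5.5 = 5.27
  t = (30 x 4 + 91) / 5.5 = 38.36
  t = (30 x 4 - 269) / 5.5 = -27.09 (outside (0, 60))
  t = (30 x 4 + 269) / 5.5 = 70.73 (outside (0, 60))
Valid solutions in (0, 60): {5.27, 38.36} minutes.
The second occurrence is t = 38.36 minutes.
The hands form a 91-degree angle at 38.36 minutes past 4:00.

Final answer: 38.36 minutes past 4:00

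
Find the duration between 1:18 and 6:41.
From 1:18 to 6:41:
(6 x 60 + 41) - (1 x 60 + 18) = 401 - 78 = 323 minutes
= 5 hours and 23 minutes

Final answer: 5 hours and 23 minutes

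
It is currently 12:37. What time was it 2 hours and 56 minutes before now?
Starting time: 12:37 = 37 total minutes past 12:00
Subtracting: 2 hours and 56 minutes = 176 minutes
37 - 176 = -139 (negative, add 12 hours = 720) = 581 minutes
= 9 hours and 41 minutes past 12:00 = 9:41

Final answer: 9:41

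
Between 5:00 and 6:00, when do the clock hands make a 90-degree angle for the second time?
At t minutes past 5:00, the hour hand is at 30 x 5 + 0.5t degrees and the minute hand is at 6t degrees.
The smaller angle between them is 90 degrees when |30H - 5.5t| = 90 or |30H - 5.5t| = 270.
With H = 5, solve 30 x 5 - 5.5t = +/- target for each target:
  t = (30 x 5 - 90) / 5.5 = 10.91
  t = (30 x 5 + 90) / 5.5 = 43.64
  t = (30 x 5 - 270) / 5.5 = -21.82 (outside (0, 60))
  t = (30 x 5 + 270) / 5.5 = 76.36 (outside (0, 60))
Valid solutions in (0, 60): {10.91, 43.64} minutes.
The second occurrence is t = 43.64 minutes.
The hands form a 90-degree angle at 43.64 minutes past 5:00.

Final answer: 43.64 minutes past 5:00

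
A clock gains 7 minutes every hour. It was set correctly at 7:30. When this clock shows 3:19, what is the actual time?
For every 60 true minutes, the faulty clock advances 67 minutes, so 1 faulty-clock minute corresponds to 60/67 true minutes.
From 7:30 to 3:19 on the faulty dial is 469 minutes.
True elapsed: 469 x 60/67 = 420 minutes = 7 hours.
True time: 7:30 + 7 hours = 2:30.

Final answer: 2:30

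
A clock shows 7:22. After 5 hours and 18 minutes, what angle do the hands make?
First find the time 5 hours and 18 minutes after 7:22.
Total minutes: 7 x 60 + 22 + 5 x 60 + 18 = 760.
760 mod 720 = 40 minutes = 12:40.
Now compute the angle at 12:40:
Hour hand: 0 x 30 + 40 x 0.5 = 20 degrees
Minute hand: 40 x 6 = 240 degrees
Difference: |20 - 240| = 220 degrees
Smaller angle: 360 - 220 = 140 degrees

Final answer: 140 degrees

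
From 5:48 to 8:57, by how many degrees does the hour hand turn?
The hour hand moves 0.5 degrees per minute.
Time elapsed: 8:57 - 5:48 = 189 minutes
Angular displacement: 189 x 0.5 = 94.5 degrees

Final answer: 94.5 degrees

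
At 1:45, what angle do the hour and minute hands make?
Hour hand position: 1 x 30 + 45 x 0.5 = 52.5 degrees
Minute hand position: 45 x 6 = 270 degrees
Difference: |52.5 - 270| = 217.5 degrees
Since 217.5 > 180, the smaller angle is 360 - 217.5 = 142.5 degrees

Final answer: 142.5 degrees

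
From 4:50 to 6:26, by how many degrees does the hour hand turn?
The hour hand moves 0.5 degrees per minute.
Time elapsed: 6:26 - 4:50 = 96 minutes
Angular displacement: 96 x 0.5 = 48 degrees

Final answer: 48 degrees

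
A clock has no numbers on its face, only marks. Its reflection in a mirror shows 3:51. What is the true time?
Reflection across the vertical (12-6) axis maps a hand at angle A degrees to (360 - A) degrees, which sends a reading of T minutes past 12:00 to (720 - T) minutes past 12:00.
Mirror reads 3:51 = 231 minutes past 12:00.
Actual time: (720 - 231) mod 720 = 489 minutes = 8:09.

Final answer: 8:09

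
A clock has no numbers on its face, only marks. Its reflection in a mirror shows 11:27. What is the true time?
Reflection across the vertical (12-6) axis maps a hand at angle A degrees to (360 - A) degrees, which sends a reading of T minutes past 12:00 to (720 - T) minutes past 12:00.
Mirror reads 11:27 = 687 minutes past 12:00.
Actual time: (720 - 687) mod 720 = 33 minutes = 12:33.

Final answer: 12:33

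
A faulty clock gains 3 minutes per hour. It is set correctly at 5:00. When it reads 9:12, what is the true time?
For every 60 true minutes, the faulty clock advances 63 minutes, so 1 faulty-clock minute corresponds to 60/63 true minutes.
From 5:00 to 9:12 on the faulty dial is 252 minutes.
True elapsed: 252 x 60/63 = 240 minutes = 4 hours.
True time: 5:00 + 4 hours = 9:00.

Final answer: 9:00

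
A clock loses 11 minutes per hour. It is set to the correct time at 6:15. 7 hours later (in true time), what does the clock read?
For every 60 true minutes, the faulty clock advances 60 - 11 = 49 minutes.
True elapsed: 7 hours = 420 minutes.
Faulty clock advances: 420 x 49/60 = 343 minutes (drift: 77 minutes behind).
Shown time: 6:15 + 343 minutes = 11:58.

Final answer: 11:58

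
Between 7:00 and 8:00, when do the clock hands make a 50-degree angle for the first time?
At t minutes past 7:00, the hour hand is at 30 x 7 + 0.5t degrees and the minute hand is at 6t degrees.
The smaller angle between them is 50 degrees when |30H - 5.5t| = 50 or |30H - 5.5t| = 310.
With H = 7, solve 30 x 7 - 5.5t = +/- target for each target:
  t = (30 x 7 - 50) / 5.5 = 29.09
  t = (30 x 7 + 50) / 5.5 = 47.27
  t = (30 x 7 - 310) / 5.5 = -18.18 (outside (0, 60))
  t = (30 x 7 + 310) / 5.5 = 94.55 (outside (0, 60))
Valid solutions in (0, 60): {29.09, 47.27} minutes.
The first occurrence is t = 29.09 minutes.
The hands form a 50-degree angle at 29.09 minutes past 7:00.

Final answer: 29.09 minutes past 7:00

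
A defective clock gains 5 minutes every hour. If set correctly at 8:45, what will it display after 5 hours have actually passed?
For every 60 true minutes, the faulty clock advances 60 + 5 = 65 minutes.
True elapsed: 5 hours = 300 minutes.
Faulty clock advances: 300 x 65/60 = 325 minutes (drift: 25 minutes ahead).
Shown time: 8:45 + 325 minutes = 2:10.

Final answer: 2:10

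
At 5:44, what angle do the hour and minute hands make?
Hour hand position: 5 x 30 + 44 x 0.5 = 172 degrees
Minute hand position: 44 x 6 = 264 degrees
Difference: |172 - 264| = 92 degrees
The angle between the hands is 92 degrees

Final answer: 92 degrees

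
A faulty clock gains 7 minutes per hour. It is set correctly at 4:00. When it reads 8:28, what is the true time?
For every 60 true minutes, the faulty clock advances 67 minutes, so 1 faulty-clock minute corresponds to 60/67 true minutes.
From 4:00 to 8:28 on the faulty dial is 268 minutes.
True elapsed: 268 x 60/67 = 240 minutes = 4 hours.
True time: 4:00 + 4 hours = 8:00.

Final answer: 8:00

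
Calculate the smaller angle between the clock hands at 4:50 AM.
Hour hand position: 4 x 30 + 50 x 0.5 = 145 degrees
Minute hand position: 50 x 6 = 300 degrees
Difference: |145 - 300| = 155 degrees
The angle between the hands is 155 degrees

Final answer: 155 degrees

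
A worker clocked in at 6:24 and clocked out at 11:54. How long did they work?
From 6:24 to 11:54:
(11 x 60 + 54) - (6 x 60 + 24) = 714 - 384 = 330 minutes
= 5 hours and 30 minutes

Final answer: 5 hours and 30 minutes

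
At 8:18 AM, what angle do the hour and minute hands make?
Hour hand position: 8 x 30 + 18 x 0.5 = 249 degrees
Minute hand position: 18 x 6 = 108 degrees
Difference: |249 - 108| = 141 degrees
The angle between the hands is 141 degrees

Final answer: 141 degrees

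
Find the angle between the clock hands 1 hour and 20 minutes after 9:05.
First find the time 1 hour and 20 minutes after 9:05.
Total minutes: 9 x 60 + 5 + 1 x 60 + 20 = 625.
625 mod 720 = 625 minutes = 10:25.
Now compute the angle at 10:25:
Hour hand: 10 x 30 + 25 x 0.5 = 312.5 degrees
Minute hand: 25 x 6 = 150 degrees
Difference: |312.5 - 150| = 162.5 degrees
The angle is 162.5 degrees

Final answer: 162.5 degrees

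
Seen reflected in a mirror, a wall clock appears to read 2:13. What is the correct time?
Reflection across the vertical (12-6) axis maps a hand at angle A degrees to (360 - A) degrees, which sends a reading of T minutes past 12:00 to (720 - T) minutes past 12:00.
Mirror reads 2:13 = 133 minutes past 12:00.
Actual time: (720 - 133) mod 720 = 587 minutes = 9:47.

Final answer: 9:47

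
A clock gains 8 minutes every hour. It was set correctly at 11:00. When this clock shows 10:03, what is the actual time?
For every 60 true minutes, the faulty clock advances 68 minutes, so 1 faulty-clock minute corresponds to 60/68 true minutes.
From 11:00 to 10:03 on the faulty dial is 663 minutes.
True elapsed: 663 x 60/68 = 585 minutes = 9 hours and 45 minutes.
True time: 11:00 + 9 hours and 45 minutes = 8:45.

Final answer: 8:45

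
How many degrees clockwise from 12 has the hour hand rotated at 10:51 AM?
The hour hand moves 30 degrees per hour and 0.5 degrees per minute.
At 10:51: (10) x 30 + 51 x 0.5 = 300 + 25.5 = 325.5 degrees

Final answer: 325.5 degrees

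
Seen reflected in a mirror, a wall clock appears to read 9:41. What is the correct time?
Reflection across the vertical (12-6) axis maps a hand at angle A degrees to (360 - A) degrees, which sends a reading of T minutes past 12:00 to (720 - T) minutes past 12:00.
Mirror reads 9:41 = 581 minutes past 12:00.
Actual time: (720 - 581) mod 720 = 139 minutes = 2:19.

Final answer: 2:19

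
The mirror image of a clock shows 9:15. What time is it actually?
Reflection across the vertical (12-6) axis maps a hand at angle A degrees to (360 - A) degrees, which sends a reading of T minutes past 12:00 to (720 - T) minutes past 12:00.
Mirror reads 9:15 = 555 minutes past 12:00.
Actual time: (720 - 555) mod 720 = 165 minutes = 2:45.

Final answer: 2:45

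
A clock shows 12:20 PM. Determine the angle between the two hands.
Hour hand position: 0 x 30 + 20 x 0.5 = 10 degrees
Minute hand position: 20 x 6 = 120 degrees
Difference: |10 - 120| = 110 degrees
The angle between the hands is 110 degrees

Final answer: 110 degrees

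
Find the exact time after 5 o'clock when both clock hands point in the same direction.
The minute hand gains 5.5 degrees per minute on the hour hand.
At 5:00, the hour hand is at 150 degrees and the minute hand is at 0 degrees.
The gap is 150 degrees. Time to close: 150/5.5 = 60 x 5/11 = 27.27 minutes.
The hands overlap at 27.27 minutes past 5:00.

Final answer: 27.27 minutes past 5:00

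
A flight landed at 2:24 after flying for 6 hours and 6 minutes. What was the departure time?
Starting time: 2:24 = 144 total minutes past 12:00
Subtracting: 6 hours and 6 minutes = 366 minutes
144 - 366 = -222 (negative, add 12 hours = 720) = 498 minutes
= 8 hours and 18 minutes past 12:00 = 8:18

Final answer: 8:18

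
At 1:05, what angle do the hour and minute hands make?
Hour hand position: 1 x 30 + 5 x 0.5 = 32.5 degrees
Minute hand position: 5 x 6 = 30 degrees
Difference: |32.5 - 30| = 2.5 degrees
The angle between the hands is 2.5 degrees

Final answer: 2.5 degrees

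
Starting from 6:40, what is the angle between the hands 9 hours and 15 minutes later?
First find the time 9 hours and 15 minutes after 6:40.
Total minutes: 6 x 60 + 40 + 9 x 60 + 15 = 955.
955 mod 720 = 235 minutes = 3:55.
Now compute the angle at 3:55:
Hour hand: 3 x 30 + 55 x 0.5 = 117.5 degrees
Minute hand: 55 x 6 = 330 degrees
Difference: |117.5 - 330| = 212.5 degrees
Smaller angle: 360 - 212.5 = 147.5 degrees

Final answer: 147.5 degrees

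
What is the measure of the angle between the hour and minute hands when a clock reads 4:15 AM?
Hour hand position: 4 x 30 + 15 x 0.5 = 127.5 degrees
Minute hand position: 15 x 6 = 90 degrees
Difference: |127.5 - 90| = 37.5 degrees
The angle between the hands is 37.5 degrees

Final answer: 37.5 degrees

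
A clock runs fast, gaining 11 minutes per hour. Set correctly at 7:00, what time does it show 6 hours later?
For every 60 true minutes, the faulty clock advances 60 + 11 = 71 minutes.
True elapsed: 6 hours = 360 minutes.
Faulty clock advances: 360 x 71/60 = 426 minutes (drift: 66 minutes ahead).
Shown time: 7:00 + 426 minutes = 2:06.

Final answer: 2:06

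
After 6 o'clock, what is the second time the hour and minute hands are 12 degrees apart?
At t minutes past 6:00, the hour hand is at 30 x 6 + 0.5t degrees and the minute hand is at 6t degrees.
The smaller angle between them is 12 degrees when |30H - 5.5t| = 12 or |30H - 5.5t| = 348.
With H = 6, solve 30 x 6 - 5.5t = +/- target for each target:
  t = (30 x 6 - 12) / 5.5 = 30.55
  t = (30 x 6 + 12) / 5.5 = 34.91
  t = (30 x 6 - 348) / 5.5 = -30.55 (outside (0, 60))
  t = (30 x 6 + 348) / 5.5 = 96 (outside (0, 60))
Valid solutions in (0, 60): {30.55, 34.91} minutes.
The second occurrence is t = 34.91 minutes.
The hands form a 12-degree angle at 34.91 minutes past 6:00.

Final answer: 34.91 minutes past 6:00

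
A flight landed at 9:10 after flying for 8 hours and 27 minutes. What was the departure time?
Starting time: 9:10 = 550 total minutes past 12:00
Subtracting: 8 hours and 27 minutes = 507 minutes
550 - 507 = 43 minutes
= 43 minutes past 12:00 = 12:43

Final answer: 12:43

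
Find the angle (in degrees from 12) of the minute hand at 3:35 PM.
The minute hand moves 6 degrees per minute.
At 3:35: 35 x 6 = 210 degrees

Final answer: 210 degrees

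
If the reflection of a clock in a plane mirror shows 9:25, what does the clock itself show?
Reflection across the vertical (12-6) axis maps a hand at angle A degrees to (360 - A) degrees, which sends a reading of T minutes past 12:00 to (720 - T) minutes past 12:00.
Mirror reads 9:25 = 565 minutes past 12:00.
Actual time: (720 - 565) mod 720 = 155 minutes = 2:35.

Final answer: 2:35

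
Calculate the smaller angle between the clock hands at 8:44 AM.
Hour hand position: 8 x 30 + 44 x 0.5 = 262 degrees
Minute hand position: 44 x 6 = 264 degrees
Difference: |262 - 264| = 2 degrees
The angle between the hands is 2 degrees

Final answer: 2 degrees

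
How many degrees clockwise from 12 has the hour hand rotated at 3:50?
The hour hand moves 30 degrees per hour and 0.5 degrees per minute.
At 3:50: (3) x 30 + 50 x 0.5 = 90 + 25 = 115 degrees

Final answer: 115 degrees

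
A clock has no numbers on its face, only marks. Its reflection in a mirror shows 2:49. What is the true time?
Reflection across the vertical (12-6) axis maps a hand at angle A degrees to (360 - A) degrees, which sends a reading of T minutes past 12:00 to (720 - T) minutes past 12:00.
Mirror reads 2:49 = 169 minutes past 12:00.
Actual time: (720 - 169) mod 720 = 551 minutes = 9:11.

Final answer: 9:11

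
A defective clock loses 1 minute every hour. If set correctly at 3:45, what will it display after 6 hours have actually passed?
For every 60 true minutes, the faulty clock advances 60 - 1 = 59 minutes.
True elapsed: 6 hours = 360 minutes.
Faulty clock advances: 360 x 59/60 = 354 minutes (drift: 6 minutes behind).
Shown time: 3:45 + 354 minutes = 9:39.

Final answer: 9:39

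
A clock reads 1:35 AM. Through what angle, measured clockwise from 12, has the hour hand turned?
The hour hand moves 30 degrees per hour and 0.5 degrees per minute.
At 1:35: (1) x 30 + 35 x 0.5 = 30 + 17.5 = 47.5 degrees

Final answer: 47.5 degrees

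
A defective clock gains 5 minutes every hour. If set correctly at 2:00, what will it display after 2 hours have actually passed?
For every 60 true minutes, the faulty clock advances 60 + 5 = 65 minutes.
True elapsed: 2 hours = 120 minutes.
Faulty clock advances: 120 x 65/60 = 130 minutes (drift: 10 minutes ahead).
Shown time: 2:00 + 130 minutes = 4:10.

Final answer: 4:10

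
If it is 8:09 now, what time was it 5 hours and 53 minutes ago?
Starting time: 8:09 = 489 total minutes past 12:00
Subtracting: 5 hours and 53 minutes = 353 minutes
489 - 353 = 136 minutes
= 2 hours and 16 minutes past 12:00 = 2:16

Final answer: 2:16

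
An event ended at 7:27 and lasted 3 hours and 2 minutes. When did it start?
Starting time: 7:27 = 447 total minutes past 12:00
Subtracting: 3 hours and 2 minutes = 182 minutes
447 - 182 = 265 minutes
= 4 hours and 25 minutes past 12:00 = 4:25

Final answer: 4:25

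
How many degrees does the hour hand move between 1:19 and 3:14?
The hour hand moves 0.5 degrees per minute.
Time elapsed: 3:14 - 1:19 = 115 minutes
Angular displacement: 115 x 0.5 = 57.5 degrees

Final answer: 57.5 degrees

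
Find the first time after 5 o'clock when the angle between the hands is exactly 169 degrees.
At t minutes past 5:00, the hour hand is at 30 x 5 + 0.5t degrees and the minute hand is at 6t degrees.
The smaller angle between them is 169 degrees when |30H - 5.5t| = 169 or |30H - 5.5t| = 191.
With H = 5, solve 30 x 5 - 5.5t = +/- target for each target:
  t = (30 x 5 - 169) / 5.5 = -3.45 (outside (0, 60))
  t = (30 x 5 + 169) / 5.5 = 58
  t = (30 x 5 - 191) / 5.5 = -7.45 (outside (0, 60))
  t = (30 x 5 + 191) / 5.5 = 62 (outside (0, 60))
Valid solutions in (0, 60): {58} minutes.
The first occurrence is t = 58 minutes.
The hands form a 169-degree angle at 58 minutes past 5:00.

Final answer: 58 minutes past 5:00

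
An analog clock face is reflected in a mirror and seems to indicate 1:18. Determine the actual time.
Reflection across the vertical (12-6) axis maps a hand at angle A degrees to (360 - A) degrees, which sends a reading of T minutes past 12:00 to (720 - T) minutes past 12:00.
Mirror reads 1:18 = 78 minutes past 12:00.
Actual time: (720 - 78) mod 720 = 642 minutes = 10:42.

Final answer: 10:42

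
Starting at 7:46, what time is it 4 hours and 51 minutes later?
Starting time: 7:46
Adding 51 minutes to 46 minutes: 46 + 51 = 97 minutes = 1 hour and 37 minutes
Adding 4 hours: 7 + 4 + 1 (carry) = 12
Final time: 12:37

Final answer: 12:37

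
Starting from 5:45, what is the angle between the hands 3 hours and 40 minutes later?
First find the time 3 hours and 40 minutes after 5:45.
Total minutes: 5 x 60 + 45 + 3 x 60 + 40 = 565.
565 mod 720 = 565 minutes = 9:25.
Now compute the angle at 9:25:
Hour hand: 9 x 30 + 25 x 0.5 = 282.5 degrees
Minute hand: 25 x 6 = 150 degrees
Difference: |282.5 - 150| = 132.5 degrees
The angle is 132.5 degrees

Final answer: 132.5 degrees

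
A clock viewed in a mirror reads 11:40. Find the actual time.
Reflection across the vertical (12-6) axis maps a hand at angle A degrees to (360 - A) degrees, which sends a reading of T minutes past 12:00 to (720 - T) minutes past 12:00.
Mirror reads 11:40 = 700 minutes past 12:00.
Actual time: (720 - 700) mod 720 = 20 minutes = 12:20.

Final answer: 12:20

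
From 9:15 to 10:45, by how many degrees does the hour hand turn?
The hour hand moves 0.5 degrees per minute.
Time elapsed: 10:45 - 9:15 = 90 minutes
Angular displacement: 90 x 0.5 = 45 degrees

Final answer: 45 degrees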